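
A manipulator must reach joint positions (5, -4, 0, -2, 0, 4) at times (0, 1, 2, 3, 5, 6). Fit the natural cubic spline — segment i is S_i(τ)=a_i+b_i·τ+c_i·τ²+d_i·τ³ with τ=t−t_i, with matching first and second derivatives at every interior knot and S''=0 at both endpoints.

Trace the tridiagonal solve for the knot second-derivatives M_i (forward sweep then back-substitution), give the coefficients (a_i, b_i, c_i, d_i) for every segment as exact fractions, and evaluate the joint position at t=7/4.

  seg 0: a=5 b=-2947/228 c=0 d=895/228
  seg 1: a=-4 b=-131/114 c=895/76 d=-1511/228
  seg 2: a=0 b=575/228 c=-154/19 d=43/12
  seg 3: a=-2 b=-335/114 c=201/76 d=-77/228
  seg 4: a=0 b=409/114 c=47/76 d=-47/228
S(7/4) = -5027/4864

Δ: Δ0=-9, Δ1=4, Δ2=-2, Δ3=1, Δ4=4
row 1: diag=4, rhs=78; c'=1/4, d'=39/2
row 2: denom=4−1·1/4=15/4; d'=(-36−1·39/2)/(15/4)=-74/5
row 3: denom=6−1·4/15=86/15; d'=(18−1·-74/5)/(86/15)=246/43
row 4: denom=6−2·15/43=228/43; d'=(18−2·246/43)/(228/43)=47/38
back: M4=47/38
back: M3=246/43−15/43·47/38=201/38
back: M2=-74/5−4/15·201/38=-308/19
back: M1=39/2−1/4·-308/19=895/38
M: M0=0, M1=895/38, M2=-308/19, M3=201/38, M4=47/38, M5=0
seg 0: a=5, c=M0/2=0, d=(M1−M0)/(6·1)=895/228, b=Δ0−h0·(2M0+M1)/6=-2947/228
seg 1: a=-4, c=M1/2=895/76, d=(M2−M1)/(6·1)=-1511/228, b=Δ1−h1·(2M1+M2)/6=-131/114
seg 2: a=0, c=M2/2=-154/19, d=(M3−M2)/(6·1)=43/12, b=Δ2−h2·(2M2+M3)/6=575/228
seg 3: a=-2, c=M3/2=201/76, d=(M4−M3)/(6·2)=-77/228, b=Δ3−h3·(2M3+M4)/6=-335/114
seg 4: a=0, c=M4/2=47/76, d=(M5−M4)/(6·1)=-47/228, b=Δ4−h4·(2M4+M5)/6=409/114
t_q=7/4 → seg 1, τ=3/4; S=-4+-131/114·τ+895/76·τ²+-1511/228·τ³=-5027/4864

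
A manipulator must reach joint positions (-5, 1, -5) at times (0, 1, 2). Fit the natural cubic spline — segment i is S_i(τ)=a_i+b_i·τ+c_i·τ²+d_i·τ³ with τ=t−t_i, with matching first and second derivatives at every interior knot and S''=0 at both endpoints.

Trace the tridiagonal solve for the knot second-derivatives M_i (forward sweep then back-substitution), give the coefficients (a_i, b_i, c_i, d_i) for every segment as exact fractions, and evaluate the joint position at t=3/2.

Δ: Δ0=6, Δ1=-6
row 1: diag=4, rhs=-72; c'=1/4, d'=-18
back: M1=-18
M: M0=0, M1=-18, M2=0
seg 0: a=-5, c=M0/2=0, d=(M1−M0)/(6·1)=-3, b=Δ0−h0·(2M0+M1)/6=9
seg 1: a=1, c=M1/2=-9, d=(M2−M1)/(6·1)=3, b=Δ1−h1·(2M1+M2)/6=0
t_q=3/2 → seg 1, τ=1/2; S=1+0·τ+-9·τ²+3·τ³=-7/8

  seg 0: a=-5 b=9 c=0 d=-3
  seg 1: a=1 b=0 c=-9 d=3
S(3/2) = -7/8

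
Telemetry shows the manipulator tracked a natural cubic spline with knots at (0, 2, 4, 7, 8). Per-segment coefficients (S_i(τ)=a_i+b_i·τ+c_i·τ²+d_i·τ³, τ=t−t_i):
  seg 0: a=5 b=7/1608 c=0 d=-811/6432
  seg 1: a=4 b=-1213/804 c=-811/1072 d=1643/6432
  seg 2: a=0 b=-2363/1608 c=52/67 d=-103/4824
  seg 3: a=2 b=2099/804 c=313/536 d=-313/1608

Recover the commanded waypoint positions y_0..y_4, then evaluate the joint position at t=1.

y_0 = S_0(0) = a_0 = 5
y_1 = S_1(0) = a_1 = 4
y_2 = S_2(0) = a_2 = 0
y_3 = S_3(0) = a_3 = 2
y_4 = S_3(1) = 5
t_q=1 is in segment 0 (τ=1); S_0(τ)=10459/2144

y_0=5 y_1=4 y_2=0 y_3=2 y_4=5
S(1) = 10459/2144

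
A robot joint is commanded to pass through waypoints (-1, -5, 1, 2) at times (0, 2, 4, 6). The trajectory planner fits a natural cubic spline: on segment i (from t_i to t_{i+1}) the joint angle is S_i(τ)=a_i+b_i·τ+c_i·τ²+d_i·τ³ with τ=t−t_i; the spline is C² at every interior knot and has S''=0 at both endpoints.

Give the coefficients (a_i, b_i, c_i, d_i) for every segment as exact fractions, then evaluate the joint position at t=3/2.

Δ: Δ0=-2, Δ1=3, Δ2=1/2
row 1: diag=8, rhs=30; c'=1/4, d'=15/4
row 2: denom=8−2·1/4=15/2; d'=(-15−2·15/4)/(15/2)=-3
back: M2=-3
back: M1=15/4−1/4·-3=9/2
M: M0=0, M1=9/2, M2=-3, M3=0
seg 0: a=-1, c=M0/2=0, d=(M1−M0)/(6·2)=3/8, b=Δ0−h0·(2M0+M1)/6=-7/2
seg 1: a=-5, c=M1/2=9/4, d=(M2−M1)/(6·2)=-5/8, b=Δ1−h1·(2M1+M2)/6=1
seg 2: a=1, c=M2/2=-3/2, d=(M3−M2)/(6·2)=1/4, b=Δ2−h2·(2M2+M3)/6=5/2
t_q=3/2 → seg 0, τ=3/2; S=-1+-7/2·τ+0·τ²+3/8·τ³=-319/64

  seg 0: a=-1 b=-7/2 c=0 d=3/8
  seg 1: a=-5 b=1 c=9/4 d=-5/8
  seg 2: a=1 b=5/2 c=-3/2 d=1/4
S(3/2) = -319/64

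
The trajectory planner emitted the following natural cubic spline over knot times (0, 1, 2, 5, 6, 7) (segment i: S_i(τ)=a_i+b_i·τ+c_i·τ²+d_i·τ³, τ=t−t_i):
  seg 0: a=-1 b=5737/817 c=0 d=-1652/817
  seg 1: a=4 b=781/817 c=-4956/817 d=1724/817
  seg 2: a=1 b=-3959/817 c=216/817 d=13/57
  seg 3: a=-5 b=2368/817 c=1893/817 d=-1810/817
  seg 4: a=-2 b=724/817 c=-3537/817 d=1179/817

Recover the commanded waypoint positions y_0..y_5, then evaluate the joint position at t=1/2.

y_0=-1 y_1=4 y_2=1 y_3=-5 y_4=-2 y_5=-4
S(1/2) = 1845/817

y_0 = S_0(0) = a_0 = -1
y_1 = S_1(0) = a_1 = 4
y_2 = S_2(0) = a_2 = 1
y_3 = S_3(0) = a_3 = -5
y_4 = S_4(0) = a_4 = -2
y_5 = S_4(1) = -4
t_q=1/2 is in segment 0 (τ=1/2); S_0(τ)=1845/817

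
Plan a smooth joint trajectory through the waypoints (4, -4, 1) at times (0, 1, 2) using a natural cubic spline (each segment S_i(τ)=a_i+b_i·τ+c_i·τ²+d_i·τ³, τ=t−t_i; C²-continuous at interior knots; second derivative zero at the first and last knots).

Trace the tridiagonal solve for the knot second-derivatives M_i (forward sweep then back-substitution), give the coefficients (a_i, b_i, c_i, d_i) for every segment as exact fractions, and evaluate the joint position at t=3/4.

Δ: Δ0=-8, Δ1=5
row 1: diag=4, rhs=78; c'=1/4, d'=39/2
back: M1=39/2
M: M0=0, M1=39/2, M2=0
seg 0: a=4, c=M0/2=0, d=(M1−M0)/(6·1)=13/4, b=Δ0−h0·(2M0+M1)/6=-45/4
seg 1: a=-4, c=M1/2=39/4, d=(M2−M1)/(6·1)=-13/4, b=Δ1−h1·(2M1+M2)/6=-3/2
t_q=3/4 → seg 0, τ=3/4; S=4+-45/4·τ+0·τ²+13/4·τ³=-785/256

  seg 0: a=4 b=-45/4 c=0 d=13/4
  seg 1: a=-4 b=-3/2 c=39/4 d=-13/4
S(3/4) = -785/256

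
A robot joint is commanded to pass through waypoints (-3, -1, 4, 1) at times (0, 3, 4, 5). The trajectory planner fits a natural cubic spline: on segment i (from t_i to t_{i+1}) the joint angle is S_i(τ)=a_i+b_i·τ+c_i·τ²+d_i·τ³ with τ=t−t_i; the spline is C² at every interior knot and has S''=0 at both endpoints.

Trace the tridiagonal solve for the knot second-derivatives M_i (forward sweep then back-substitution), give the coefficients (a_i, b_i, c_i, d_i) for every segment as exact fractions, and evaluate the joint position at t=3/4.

  seg 0: a=-3 b=-166/93 c=0 d=76/279
  seg 1: a=-1 b=518/93 c=76/31 d=-281/93
  seg 2: a=4 b=131/93 c=-205/31 d=205/93
S(3/4) = -2095/496

Δ: Δ0=2/3, Δ1=5, Δ2=-3
row 1: diag=8, rhs=26; c'=1/8, d'=13/4
row 2: denom=4−1·1/8=31/8; d'=(-48−1·13/4)/(31/8)=-410/31
back: M2=-410/31
back: M1=13/4−1/8·-410/31=152/31
M: M0=0, M1=152/31, M2=-410/31, M3=0
seg 0: a=-3, c=M0/2=0, d=(M1−M0)/(6·3)=76/279, b=Δ0−h0·(2M0+M1)/6=-166/93
seg 1: a=-1, c=M1/2=76/31, d=(M2−M1)/(6·1)=-281/93, b=Δ1−h1·(2M1+M2)/6=518/93
seg 2: a=4, c=M2/2=-205/31, d=(M3−M2)/(6·1)=205/93, b=Δ2−h2·(2M2+M3)/6=131/93
t_q=3/4 → seg 0, τ=3/4; S=-3+-166/93·τ+0·τ²+76/279·τ³=-2095/496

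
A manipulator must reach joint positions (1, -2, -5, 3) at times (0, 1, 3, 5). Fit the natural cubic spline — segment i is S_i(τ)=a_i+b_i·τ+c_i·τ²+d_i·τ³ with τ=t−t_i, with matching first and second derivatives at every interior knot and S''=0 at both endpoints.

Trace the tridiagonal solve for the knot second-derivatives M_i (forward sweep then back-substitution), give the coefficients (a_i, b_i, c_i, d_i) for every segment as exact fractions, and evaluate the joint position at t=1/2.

  seg 0: a=1 b=-133/44 c=0 d=1/44
  seg 1: a=-2 b=-65/22 c=3/44 d=29/88
  seg 2: a=-5 b=14/11 c=45/22 d=-15/44
S(1/2) = -179/352

Δ: Δ0=-3, Δ1=-3/2, Δ2=4
row 1: diag=6, rhs=9; c'=1/3, d'=3/2
row 2: denom=8−2·1/3=22/3; d'=(33−2·3/2)/(22/3)=45/11
back: M2=45/11
back: M1=3/2−1/3·45/11=3/22
M: M0=0, M1=3/22, M2=45/11, M3=0
seg 0: a=1, c=M0/2=0, d=(M1−M0)/(6·1)=1/44, b=Δ0−h0·(2M0+M1)/6=-133/44
seg 1: a=-2, c=M1/2=3/44, d=(M2−M1)/(6·2)=29/88, b=Δ1−h1·(2M1+M2)/6=-65/22
seg 2: a=-5, c=M2/2=45/22, d=(M3−M2)/(6·2)=-15/44, b=Δ2−h2·(2M2+M3)/6=14/11
t_q=1/2 → seg 0, τ=1/2; S=1+-133/44·τ+0·τ²+1/44·τ³=-179/352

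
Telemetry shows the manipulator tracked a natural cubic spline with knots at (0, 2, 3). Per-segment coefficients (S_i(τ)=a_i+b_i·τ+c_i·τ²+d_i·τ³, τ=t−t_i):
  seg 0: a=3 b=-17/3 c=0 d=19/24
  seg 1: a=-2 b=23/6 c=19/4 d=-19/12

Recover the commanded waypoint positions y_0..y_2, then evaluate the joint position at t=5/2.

y_0=3 y_1=-2 y_2=5
S(5/2) = 29/32

y_0 = S_0(0) = a_0 = 3
y_1 = S_1(0) = a_1 = -2
y_2 = S_1(1) = 5
t_q=5/2 is in segment 1 (τ=1/2); S_1(τ)=29/32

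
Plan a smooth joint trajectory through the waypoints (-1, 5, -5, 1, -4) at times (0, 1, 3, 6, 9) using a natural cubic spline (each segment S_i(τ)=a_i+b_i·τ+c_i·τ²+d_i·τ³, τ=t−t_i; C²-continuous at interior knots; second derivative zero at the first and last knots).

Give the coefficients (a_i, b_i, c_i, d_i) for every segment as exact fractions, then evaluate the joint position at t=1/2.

Δ: Δ0=6, Δ1=-5, Δ2=2, Δ3=-5/3
row 1: diag=6, rhs=-66; c'=1/3, d'=-11
row 2: denom=10−2·1/3=28/3; d'=(42−2·-11)/(28/3)=48/7
row 3: denom=12−3·9/28=309/28; d'=(-22−3·48/7)/(309/28)=-1192/309
back: M3=-1192/309
back: M2=48/7−9/28·-1192/309=834/103
back: M1=-11−1/3·834/103=-1411/103
M: M0=0, M1=-1411/103, M2=834/103, M3=-1192/309, M4=0
seg 0: a=-1, c=M0/2=0, d=(M1−M0)/(6·1)=-1411/618, b=Δ0−h0·(2M0+M1)/6=5119/618
seg 1: a=5, c=M1/2=-1411/206, d=(M2−M1)/(6·2)=2245/1236, b=Δ1−h1·(2M1+M2)/6=443/309
seg 2: a=-5, c=M2/2=417/103, d=(M3−M2)/(6·3)=-1847/2781, b=Δ2−h2·(2M2+M3)/6=-1288/309
seg 3: a=1, c=M3/2=-596/309, d=(M4−M3)/(6·3)=596/2781, b=Δ3−h3·(2M3+M4)/6=677/309
t_q=1/2 → seg 0, τ=1/2; S=-1+5119/618·τ+0·τ²+-1411/618·τ³=4707/1648

  seg 0: a=-1 b=5119/618 c=0 d=-1411/618
  seg 1: a=5 b=443/309 c=-1411/206 d=2245/1236
  seg 2: a=-5 b=-1288/309 c=417/103 d=-1847/2781
  seg 3: a=1 b=677/309 c=-596/309 d=596/2781
S(1/2) = 4707/1648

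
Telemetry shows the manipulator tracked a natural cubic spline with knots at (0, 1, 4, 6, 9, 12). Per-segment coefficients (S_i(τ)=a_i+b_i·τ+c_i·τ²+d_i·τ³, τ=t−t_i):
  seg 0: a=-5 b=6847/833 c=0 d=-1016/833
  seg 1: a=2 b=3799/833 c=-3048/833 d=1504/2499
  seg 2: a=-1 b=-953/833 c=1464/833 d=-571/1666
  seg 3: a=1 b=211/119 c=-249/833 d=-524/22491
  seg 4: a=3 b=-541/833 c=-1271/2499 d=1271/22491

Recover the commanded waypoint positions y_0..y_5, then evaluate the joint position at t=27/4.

y_0 = S_0(0) = a_0 = -5
y_1 = S_1(0) = a_1 = 2
y_2 = S_2(0) = a_2 = -1
y_3 = S_3(0) = a_3 = 1
y_4 = S_4(0) = a_4 = 3
y_5 = S_4(3) = -2
t_q=27/4 is in segment 3 (τ=3/4); S_3(τ)=3585/1666

y_0=-5 y_1=2 y_2=-1 y_3=1 y_4=3 y_5=-2
S(27/4) = 3585/1666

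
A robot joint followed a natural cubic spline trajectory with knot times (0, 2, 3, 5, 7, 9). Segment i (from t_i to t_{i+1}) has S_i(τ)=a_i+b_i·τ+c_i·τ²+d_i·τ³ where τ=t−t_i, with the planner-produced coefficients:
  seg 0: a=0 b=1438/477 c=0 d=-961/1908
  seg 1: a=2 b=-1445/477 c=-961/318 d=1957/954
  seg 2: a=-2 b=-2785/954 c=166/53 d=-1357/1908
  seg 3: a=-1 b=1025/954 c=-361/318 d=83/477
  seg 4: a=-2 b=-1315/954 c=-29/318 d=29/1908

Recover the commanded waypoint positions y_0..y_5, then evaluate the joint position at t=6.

y_0 = S_0(0) = a_0 = 0
y_1 = S_1(0) = a_1 = 2
y_2 = S_2(0) = a_2 = -2
y_3 = S_3(0) = a_3 = -1
y_4 = S_4(0) = a_4 = -2
y_5 = S_4(2) = -5
t_q=6 is in segment 3 (τ=1); S_3(τ)=-47/53

y_0=0 y_1=2 y_2=-2 y_3=-1 y_4=-2 y_5=-5
S(6) = -47/53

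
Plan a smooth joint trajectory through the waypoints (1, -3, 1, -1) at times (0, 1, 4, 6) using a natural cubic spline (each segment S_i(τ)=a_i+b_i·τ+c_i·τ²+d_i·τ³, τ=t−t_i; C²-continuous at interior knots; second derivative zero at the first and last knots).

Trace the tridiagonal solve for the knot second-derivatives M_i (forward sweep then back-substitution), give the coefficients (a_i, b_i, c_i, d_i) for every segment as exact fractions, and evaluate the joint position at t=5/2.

  seg 0: a=1 b=-1033/213 c=0 d=181/213
  seg 1: a=-3 b=-490/213 c=181/71 d=-95/213
  seg 2: a=1 b=203/213 c=-104/71 d=52/213
S(5/2) = -1261/568

Δ: Δ0=-4, Δ1=4/3, Δ2=-1
row 1: diag=8, rhs=32; c'=3/8, d'=4
row 2: denom=10−3·3/8=71/8; d'=(-14−3·4)/(71/8)=-208/71
back: M2=-208/71
back: M1=4−3/8·-208/71=362/71
M: M0=0, M1=362/71, M2=-208/71, M3=0
seg 0: a=1, c=M0/2=0, d=(M1−M0)/(6·1)=181/213, b=Δ0−h0·(2M0+M1)/6=-1033/213
seg 1: a=-3, c=M1/2=181/71, d=(M2−M1)/(6·3)=-95/213, b=Δ1−h1·(2M1+M2)/6=-490/213
seg 2: a=1, c=M2/2=-104/71, d=(M3−M2)/(6·2)=52/213, b=Δ2−h2·(2M2+M3)/6=203/213
t_q=5/2 → seg 1, τ=3/2; S=-3+-490/213·τ+181/71·τ²+-95/213·τ³=-1261/568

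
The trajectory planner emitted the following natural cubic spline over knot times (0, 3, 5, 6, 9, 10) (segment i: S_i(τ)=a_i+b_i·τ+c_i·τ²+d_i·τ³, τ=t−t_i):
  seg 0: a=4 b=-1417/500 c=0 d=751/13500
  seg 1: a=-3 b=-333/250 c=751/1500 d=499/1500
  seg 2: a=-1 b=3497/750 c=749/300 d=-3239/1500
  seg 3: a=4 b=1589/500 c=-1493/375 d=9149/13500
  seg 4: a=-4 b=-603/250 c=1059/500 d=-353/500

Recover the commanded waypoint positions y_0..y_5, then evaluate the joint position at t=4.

y_0=4 y_1=-3 y_2=-1 y_3=4 y_4=-4 y_5=-5
S(4) = -1312/375

y_0 = S_0(0) = a_0 = 4
y_1 = S_1(0) = a_1 = -3
y_2 = S_2(0) = a_2 = -1
y_3 = S_3(0) = a_3 = 4
y_4 = S_4(0) = a_4 = -4
y_5 = S_4(1) = -5
t_q=4 is in segment 1 (τ=1); S_1(τ)=-1312/375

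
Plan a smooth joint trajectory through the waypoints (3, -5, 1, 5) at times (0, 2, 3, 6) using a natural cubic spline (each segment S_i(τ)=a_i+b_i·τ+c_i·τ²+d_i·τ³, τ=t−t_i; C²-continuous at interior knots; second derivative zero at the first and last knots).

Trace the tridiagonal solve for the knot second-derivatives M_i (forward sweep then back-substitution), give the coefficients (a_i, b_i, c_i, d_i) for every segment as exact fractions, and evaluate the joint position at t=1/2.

  seg 0: a=3 b=-1072/141 c=0 d=127/141
  seg 1: a=-5 b=452/141 c=254/47 d=-368/141
  seg 2: a=1 b=872/141 c=-114/47 d=38/141
S(1/2) = -259/376

Δ: Δ0=-4, Δ1=6, Δ2=4/3
row 1: diag=6, rhs=60; c'=1/6, d'=10
row 2: denom=8−1·1/6=47/6; d'=(-28−1·10)/(47/6)=-228/47
back: M2=-228/47
back: M1=10−1/6·-228/47=508/47
M: M0=0, M1=508/47, M2=-228/47, M3=0
seg 0: a=3, c=M0/2=0, d=(M1−M0)/(6·2)=127/141, b=Δ0−h0·(2M0+M1)/6=-1072/141
seg 1: a=-5, c=M1/2=254/47, d=(M2−M1)/(6·1)=-368/141, b=Δ1−h1·(2M1+M2)/6=452/141
seg 2: a=1, c=M2/2=-114/47, d=(M3−M2)/(6·3)=38/141, b=Δ2−h2·(2M2+M3)/6=872/141
t_q=1/2 → seg 0, τ=1/2; S=3+-1072/141·τ+0·τ²+127/141·τ³=-259/376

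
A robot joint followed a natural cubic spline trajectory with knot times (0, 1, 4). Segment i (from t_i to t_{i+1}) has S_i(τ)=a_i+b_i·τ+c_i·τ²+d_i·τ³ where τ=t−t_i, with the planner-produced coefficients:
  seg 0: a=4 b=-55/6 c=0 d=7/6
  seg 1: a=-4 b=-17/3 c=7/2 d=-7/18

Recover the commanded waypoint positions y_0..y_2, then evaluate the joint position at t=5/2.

y_0=4 y_1=-4 y_2=0
S(5/2) = -95/16

y_0 = S_0(0) = a_0 = 4
y_1 = S_1(0) = a_1 = -4
y_2 = S_1(3) = 0
t_q=5/2 is in segment 1 (τ=3/2); S_1(τ)=-95/16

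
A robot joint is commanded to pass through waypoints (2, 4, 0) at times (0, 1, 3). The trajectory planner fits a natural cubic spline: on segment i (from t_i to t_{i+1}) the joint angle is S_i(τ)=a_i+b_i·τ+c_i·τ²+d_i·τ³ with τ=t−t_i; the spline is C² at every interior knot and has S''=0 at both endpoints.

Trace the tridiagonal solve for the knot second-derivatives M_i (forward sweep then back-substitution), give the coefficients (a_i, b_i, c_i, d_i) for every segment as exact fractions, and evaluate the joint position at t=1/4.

  seg 0: a=2 b=8/3 c=0 d=-2/3
  seg 1: a=4 b=2/3 c=-2 d=1/3
S(1/4) = 85/32

Δ: Δ0=2, Δ1=-2
row 1: diag=6, rhs=-24; c'=1/3, d'=-4
back: M1=-4
M: M0=0, M1=-4, M2=0
seg 0: a=2, c=M0/2=0, d=(M1−M0)/(6·1)=-2/3, b=Δ0−h0·(2M0+M1)/6=8/3
seg 1: a=4, c=M1/2=-2, d=(M2−M1)/(6·2)=1/3, b=Δ1−h1·(2M1+M2)/6=2/3
t_q=1/4 → seg 0, τ=1/4; S=2+8/3·τ+0·τ²+-2/3·τ³=85/32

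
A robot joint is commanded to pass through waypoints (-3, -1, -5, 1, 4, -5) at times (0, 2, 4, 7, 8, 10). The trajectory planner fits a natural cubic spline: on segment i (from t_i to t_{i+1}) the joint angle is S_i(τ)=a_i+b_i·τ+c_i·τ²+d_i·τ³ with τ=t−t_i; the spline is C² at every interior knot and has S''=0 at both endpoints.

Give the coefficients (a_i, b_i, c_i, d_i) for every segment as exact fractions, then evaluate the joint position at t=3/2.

  seg 0: a=-3 b=3113/1570 c=0 d=-1543/6280
  seg 1: a=-1 b=-758/785 c=-4629/3140 d=601/1256
  seg 2: a=-5 b=-1759/1570 c=2193/1570 d=-56/471
  seg 3: a=1 b=6359/1570 c=513/1570 d=-1081/785
  seg 4: a=4 b=899/1570 c=-5973/1570 d=1991/3140
S(3/2) = -42957/50240

Δ: Δ0=1, Δ1=-2, Δ2=2, Δ3=3, Δ4=-9/2
row 1: diag=8, rhs=-18; c'=1/4, d'=-9/4
row 2: denom=10−2·1/4=19/2; d'=(24−2·-9/4)/(19/2)=3
row 3: denom=8−3·6/19=134/19; d'=(6−3·3)/(134/19)=-57/134
row 4: denom=6−1·19/134=785/134; d'=(-45−1·-57/134)/(785/134)=-5973/785
back: M4=-5973/785
back: M3=-57/134−19/134·-5973/785=513/785
back: M2=3−6/19·513/785=2193/785
back: M1=-9/4−1/4·2193/785=-4629/1570
M: M0=0, M1=-4629/1570, M2=2193/785, M3=513/785, M4=-5973/785, M5=0
seg 0: a=-3, c=M0/2=0, d=(M1−M0)/(6·2)=-1543/6280, b=Δ0−h0·(2M0+M1)/6=3113/1570
seg 1: a=-1, c=M1/2=-4629/3140, d=(M2−M1)/(6·2)=601/1256, b=Δ1−h1·(2M1+M2)/6=-758/785
seg 2: a=-5, c=M2/2=2193/1570, d=(M3−M2)/(6·3)=-56/471, b=Δ2−h2·(2M2+M3)/6=-1759/1570
seg 3: a=1, c=M3/2=513/1570, d=(M4−M3)/(6·1)=-1081/785, b=Δ3−h3·(2M3+M4)/6=6359/1570
seg 4: a=4, c=M4/2=-5973/1570, d=(M5−M4)/(6·2)=1991/3140, b=Δ4−h4·(2M4+M5)/6=899/1570
t_q=3/2 → seg 0, τ=3/2; S=-3+3113/1570·τ+0·τ²+-1543/6280·τ³=-42957/50240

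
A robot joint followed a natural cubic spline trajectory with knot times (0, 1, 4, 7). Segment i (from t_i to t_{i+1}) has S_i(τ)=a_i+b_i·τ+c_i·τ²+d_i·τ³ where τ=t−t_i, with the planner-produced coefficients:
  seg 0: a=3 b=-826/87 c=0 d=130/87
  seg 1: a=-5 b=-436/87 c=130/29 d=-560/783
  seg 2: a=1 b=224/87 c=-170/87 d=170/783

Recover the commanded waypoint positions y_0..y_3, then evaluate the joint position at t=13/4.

y_0 = S_0(0) = a_0 = 3
y_1 = S_1(0) = a_1 = -5
y_2 = S_2(0) = a_2 = 1
y_3 = S_2(3) = -3
t_q=13/4 is in segment 1 (τ=9/4); S_1(τ)=-401/232

y_0=3 y_1=-5 y_2=1 y_3=-3
S(13/4) = -401/232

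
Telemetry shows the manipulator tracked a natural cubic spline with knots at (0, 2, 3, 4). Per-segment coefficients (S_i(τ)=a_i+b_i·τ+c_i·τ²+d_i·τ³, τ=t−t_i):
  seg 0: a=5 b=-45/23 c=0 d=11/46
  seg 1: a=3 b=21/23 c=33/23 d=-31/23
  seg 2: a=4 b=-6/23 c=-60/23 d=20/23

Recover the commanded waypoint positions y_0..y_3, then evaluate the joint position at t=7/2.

y_0=5 y_1=3 y_2=4 y_3=2
S(7/2) = 153/46

y_0 = S_0(0) = a_0 = 5
y_1 = S_1(0) = a_1 = 3
y_2 = S_2(0) = a_2 = 4
y_3 = S_2(1) = 2
t_q=7/2 is in segment 2 (τ=1/2); S_2(τ)=153/46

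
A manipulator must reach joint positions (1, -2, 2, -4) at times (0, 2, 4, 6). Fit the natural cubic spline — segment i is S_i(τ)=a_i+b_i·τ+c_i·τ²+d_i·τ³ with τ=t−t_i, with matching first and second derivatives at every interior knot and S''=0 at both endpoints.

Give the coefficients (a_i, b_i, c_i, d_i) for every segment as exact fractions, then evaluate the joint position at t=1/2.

Δ: Δ0=-3/2, Δ1=2, Δ2=-3
row 1: diag=8, rhs=21; c'=1/4, d'=21/8
row 2: denom=8−2·1/4=15/2; d'=(-30−2·21/8)/(15/2)=-47/10
back: M2=-47/10
back: M1=21/8−1/4·-47/10=19/5
M: M0=0, M1=19/5, M2=-47/10, M3=0
seg 0: a=1, c=M0/2=0, d=(M1−M0)/(6·2)=19/60, b=Δ0−h0·(2M0+M1)/6=-83/30
seg 1: a=-2, c=M1/2=19/10, d=(M2−M1)/(6·2)=-17/24, b=Δ1−h1·(2M1+M2)/6=31/30
seg 2: a=2, c=M2/2=-47/20, d=(M3−M2)/(6·2)=47/120, b=Δ2−h2·(2M2+M3)/6=2/15
t_q=1/2 → seg 0, τ=1/2; S=1+-83/30·τ+0·τ²+19/60·τ³=-11/32

  seg 0: a=1 b=-83/30 c=0 d=19/60
  seg 1: a=-2 b=31/30 c=19/10 d=-17/24
  seg 2: a=2 b=2/15 c=-47/20 d=47/120
S(1/2) = -11/32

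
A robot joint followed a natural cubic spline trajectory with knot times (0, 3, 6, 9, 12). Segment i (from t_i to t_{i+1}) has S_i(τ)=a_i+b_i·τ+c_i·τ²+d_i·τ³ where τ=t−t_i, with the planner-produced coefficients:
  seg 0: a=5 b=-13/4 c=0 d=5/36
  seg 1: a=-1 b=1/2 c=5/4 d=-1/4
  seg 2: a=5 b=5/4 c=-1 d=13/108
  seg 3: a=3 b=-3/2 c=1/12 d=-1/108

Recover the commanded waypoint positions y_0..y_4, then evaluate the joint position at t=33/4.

y_0=5 y_1=-1 y_2=5 y_3=3 y_4=-1
S(33/4) = 1055/256

y_0 = S_0(0) = a_0 = 5
y_1 = S_1(0) = a_1 = -1
y_2 = S_2(0) = a_2 = 5
y_3 = S_3(0) = a_3 = 3
y_4 = S_3(3) = -1
t_q=33/4 is in segment 2 (τ=9/4); S_2(τ)=1055/256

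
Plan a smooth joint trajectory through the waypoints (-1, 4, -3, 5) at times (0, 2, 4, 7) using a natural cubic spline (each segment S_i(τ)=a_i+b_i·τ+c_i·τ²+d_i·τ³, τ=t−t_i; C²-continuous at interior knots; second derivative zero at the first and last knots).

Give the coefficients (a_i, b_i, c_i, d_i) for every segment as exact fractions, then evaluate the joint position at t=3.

Δ: Δ0=5/2, Δ1=-7/2, Δ2=8/3
row 1: diag=8, rhs=-36; c'=1/4, d'=-9/2
row 2: denom=10−2·1/4=19/2; d'=(37−2·-9/2)/(19/2)=92/19
back: M2=92/19
back: M1=-9/2−1/4·92/19=-217/38
M: M0=0, M1=-217/38, M2=92/19, M3=0
seg 0: a=-1, c=M0/2=0, d=(M1−M0)/(6·2)=-217/456, b=Δ0−h0·(2M0+M1)/6=251/57
seg 1: a=4, c=M1/2=-217/76, d=(M2−M1)/(6·2)=401/456, b=Δ1−h1·(2M1+M2)/6=-149/114
seg 2: a=-3, c=M2/2=46/19, d=(M3−M2)/(6·3)=-46/171, b=Δ2−h2·(2M2+M3)/6=-124/57
t_q=3 → seg 1, τ=1; S=4+-149/114·τ+-217/76·τ²+401/456·τ³=109/152

  seg 0: a=-1 b=251/57 c=0 d=-217/456
  seg 1: a=4 b=-149/114 c=-217/76 d=401/456
  seg 2: a=-3 b=-124/57 c=46/19 d=-46/171
S(3) = 109/152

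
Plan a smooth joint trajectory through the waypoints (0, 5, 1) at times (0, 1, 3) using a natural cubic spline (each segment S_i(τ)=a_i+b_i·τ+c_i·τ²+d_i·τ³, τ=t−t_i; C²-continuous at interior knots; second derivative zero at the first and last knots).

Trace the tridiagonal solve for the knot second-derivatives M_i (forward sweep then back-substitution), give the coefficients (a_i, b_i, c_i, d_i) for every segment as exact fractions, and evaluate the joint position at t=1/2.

Δ: Δ0=5, Δ1=-2
row 1: diag=6, rhs=-42; c'=1/3, d'=-7
back: M1=-7
M: M0=0, M1=-7, M2=0
seg 0: a=0, c=M0/2=0, d=(M1−M0)/(6·1)=-7/6, b=Δ0−h0·(2M0+M1)/6=37/6
seg 1: a=5, c=M1/2=-7/2, d=(M2−M1)/(6·2)=7/12, b=Δ1−h1·(2M1+M2)/6=8/3
t_q=1/2 → seg 0, τ=1/2; S=0+37/6·τ+0·τ²+-7/6·τ³=47/16

  seg 0: a=0 b=37/6 c=0 d=-7/6
  seg 1: a=5 b=8/3 c=-7/2 d=7/12
S(1/2) = 47/16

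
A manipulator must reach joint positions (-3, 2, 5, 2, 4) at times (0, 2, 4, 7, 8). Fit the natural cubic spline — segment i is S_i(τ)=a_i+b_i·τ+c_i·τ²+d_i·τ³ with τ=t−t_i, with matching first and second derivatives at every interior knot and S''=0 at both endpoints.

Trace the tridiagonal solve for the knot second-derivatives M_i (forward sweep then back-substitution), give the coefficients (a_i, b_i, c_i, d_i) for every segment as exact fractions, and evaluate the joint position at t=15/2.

  seg 0: a=-3 b=683/268 c=0 d=-13/1072
  seg 1: a=2 b=161/67 c=-39/536 d=-203/1072
  seg 2: a=5 b=-43/268 c=-81/67 d=83/268
  seg 3: a=2 b=127/134 c=423/268 d=-141/268
S(15/2) = 6009/2144

Δ: Δ0=5/2, Δ1=3/2, Δ2=-1, Δ3=2
row 1: diag=8, rhs=-6; c'=1/4, d'=-3/4
row 2: denom=10−2·1/4=19/2; d'=(-15−2·-3/4)/(19/2)=-27/19
row 3: denom=8−3·6/19=134/19; d'=(18−3·-27/19)/(134/19)=423/134
back: M3=423/134
back: M2=-27/19−6/19·423/134=-162/67
back: M1=-3/4−1/4·-162/67=-39/268
M: M0=0, M1=-39/268, M2=-162/67, M3=423/134, M4=0
seg 0: a=-3, c=M0/2=0, d=(M1−M0)/(6·2)=-13/1072, b=Δ0−h0·(2M0+M1)/6=683/268
seg 1: a=2, c=M1/2=-39/536, d=(M2−M1)/(6·2)=-203/1072, b=Δ1−h1·(2M1+M2)/6=161/67
seg 2: a=5, c=M2/2=-81/67, d=(M3−M2)/(6·3)=83/268, b=Δ2−h2·(2M2+M3)/6=-43/268
seg 3: a=2, c=M3/2=423/268, d=(M4−M3)/(6·1)=-141/268, b=Δ3−h3·(2M3+M4)/6=127/134
t_q=15/2 → seg 3, τ=1/2; S=2+127/134·τ+423/268·τ²+-141/268·τ³=6009/2144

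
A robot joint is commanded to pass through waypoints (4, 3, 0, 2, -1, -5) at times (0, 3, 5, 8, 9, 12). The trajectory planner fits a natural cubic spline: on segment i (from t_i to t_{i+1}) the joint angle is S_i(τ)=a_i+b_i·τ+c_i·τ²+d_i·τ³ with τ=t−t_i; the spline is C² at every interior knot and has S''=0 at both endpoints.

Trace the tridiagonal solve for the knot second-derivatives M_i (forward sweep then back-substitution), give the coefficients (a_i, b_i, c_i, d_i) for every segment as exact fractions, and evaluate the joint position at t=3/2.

Δ: Δ0=-1/3, Δ1=-3/2, Δ2=2/3, Δ3=-3, Δ4=-4/3
row 1: diag=10, rhs=-7; c'=1/5, d'=-7/10
row 2: denom=10−2·1/5=48/5; d'=(13−2·-7/10)/(48/5)=3/2
row 3: denom=8−3·5/16=113/16; d'=(-22−3·3/2)/(113/16)=-424/113
row 4: denom=8−1·16/113=888/113; d'=(10−1·-424/113)/(888/113)=7/4
back: M4=7/4
back: M3=-424/113−16/113·7/4=-4
back: M2=3/2−5/16·-4=11/4
back: M1=-7/10−1/5·11/4=-5/4
M: M0=0, M1=-5/4, M2=11/4, M3=-4, M4=7/4, M5=0
seg 0: a=4, c=M0/2=0, d=(M1−M0)/(6·3)=-5/72, b=Δ0−h0·(2M0+M1)/6=7/24
seg 1: a=3, c=M1/2=-5/8, d=(M2−M1)/(6·2)=1/3, b=Δ1−h1·(2M1+M2)/6=-19/12
seg 2: a=0, c=M2/2=11/8, d=(M3−M2)/(6·3)=-3/8, b=Δ2−h2·(2M2+M3)/6=-1/12
seg 3: a=2, c=M3/2=-2, d=(M4−M3)/(6·1)=23/24, b=Δ3−h3·(2M3+M4)/6=-47/24
seg 4: a=-1, c=M4/2=7/8, d=(M5−M4)/(6·3)=-7/72, b=Δ4−h4·(2M4+M5)/6=-37/12
t_q=3/2 → seg 0, τ=3/2; S=4+7/24·τ+0·τ²+-5/72·τ³=269/64

  seg 0: a=4 b=7/24 c=0 d=-5/72
  seg 1: a=3 b=-19/12 c=-5/8 d=1/3
  seg 2: a=0 b=-1/12 c=11/8 d=-3/8
  seg 3: a=2 b=-47/24 c=-2 d=23/24
  seg 4: a=-1 b=-37/12 c=7/8 d=-7/72
S(3/2) = 269/64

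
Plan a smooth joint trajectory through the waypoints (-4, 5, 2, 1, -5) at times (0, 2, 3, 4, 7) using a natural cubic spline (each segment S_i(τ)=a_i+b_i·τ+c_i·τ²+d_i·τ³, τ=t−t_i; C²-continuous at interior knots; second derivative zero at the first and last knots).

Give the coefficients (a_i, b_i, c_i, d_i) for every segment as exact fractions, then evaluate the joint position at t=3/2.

Δ: Δ0=9/2, Δ1=-3, Δ2=-1, Δ3=-2
row 1: diag=6, rhs=-45; c'=1/6, d'=-15/2
row 2: denom=4−1·1/6=23/6; d'=(12−1·-15/2)/(23/6)=117/23
row 3: denom=8−1·6/23=178/23; d'=(-6−1·117/23)/(178/23)=-255/178
back: M3=-255/178
back: M2=117/23−6/23·-255/178=486/89
back: M1=-15/2−1/6·486/89=-1497/178
M: M0=0, M1=-1497/178, M2=486/89, M3=-255/178, M4=0
seg 0: a=-4, c=M0/2=0, d=(M1−M0)/(6·2)=-499/712, b=Δ0−h0·(2M0+M1)/6=650/89
seg 1: a=5, c=M1/2=-1497/356, d=(M2−M1)/(6·1)=823/356, b=Δ1−h1·(2M1+M2)/6=-197/178
seg 2: a=2, c=M2/2=243/89, d=(M3−M2)/(6·1)=-409/356, b=Δ2−h2·(2M2+M3)/6=-919/356
seg 3: a=1, c=M3/2=-255/356, d=(M4−M3)/(6·3)=85/1068, b=Δ3−h3·(2M3+M4)/6=-101/178
t_q=3/2 → seg 0, τ=3/2; S=-4+650/89·τ+0·τ²+-499/712·τ³=26143/5696

  seg 0: a=-4 b=650/89 c=0 d=-499/712
  seg 1: a=5 b=-197/178 c=-1497/356 d=823/356
  seg 2: a=2 b=-919/356 c=243/89 d=-409/356
  seg 3: a=1 b=-101/178 c=-255/356 d=85/1068
S(3/2) = 26143/5696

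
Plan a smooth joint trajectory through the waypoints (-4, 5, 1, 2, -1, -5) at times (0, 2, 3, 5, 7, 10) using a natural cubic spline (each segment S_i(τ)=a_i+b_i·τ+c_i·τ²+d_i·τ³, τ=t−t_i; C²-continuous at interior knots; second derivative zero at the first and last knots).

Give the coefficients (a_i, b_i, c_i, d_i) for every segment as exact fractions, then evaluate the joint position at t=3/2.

Δ: Δ0=9/2, Δ1=-4, Δ2=1/2, Δ3=-3/2, Δ4=-4/3
row 1: diag=6, rhs=-51; c'=1/6, d'=-17/2
row 2: denom=6−1·1/6=35/6; d'=(27−1·-17/2)/(35/6)=213/35
row 3: denom=8−2·12/35=256/35; d'=(-12−2·213/35)/(256/35)=-423/128
row 4: denom=10−2·35/128=605/64; d'=(1−2·-423/128)/(605/64)=487/605
back: M4=487/605
back: M3=-423/128−35/128·487/605=-853/242
back: M2=213/35−12/35·-853/242=4413/605
back: M1=-17/2−1/6·4413/605=-5878/605
M: M0=0, M1=-5878/605, M2=4413/605, M3=-853/242, M4=487/605, M5=0
seg 0: a=-4, c=M0/2=0, d=(M1−M0)/(6·2)=-2939/3630, b=Δ0−h0·(2M0+M1)/6=28091/3630
seg 1: a=5, c=M1/2=-2939/605, d=(M2−M1)/(6·1)=10291/3630, b=Δ1−h1·(2M1+M2)/6=-7177/3630
seg 2: a=1, c=M2/2=4413/1210, d=(M3−M2)/(6·2)=-13091/14520, b=Δ2−h2·(2M2+M3)/6=-526/165
seg 3: a=2, c=M3/2=-853/484, d=(M4−M3)/(6·2)=5239/14520, b=Δ3−h3·(2M3+M4)/6=2111/3630
seg 4: a=-1, c=M4/2=487/1210, d=(M5−M4)/(6·3)=-487/10890, b=Δ4−h4·(2M4+M5)/6=-3881/1815
t_q=3/2 → seg 0, τ=3/2; S=-4+28091/3630·τ+0·τ²+-2939/3630·τ³=47193/9680

  seg 0: a=-4 b=28091/3630 c=0 d=-2939/3630
  seg 1: a=5 b=-7177/3630 c=-2939/605 d=10291/3630
  seg 2: a=1 b=-526/165 c=4413/1210 d=-13091/14520
  seg 3: a=2 b=2111/3630 c=-853/484 d=5239/14520
  seg 4: a=-1 b=-3881/1815 c=487/1210 d=-487/10890
S(3/2) = 47193/9680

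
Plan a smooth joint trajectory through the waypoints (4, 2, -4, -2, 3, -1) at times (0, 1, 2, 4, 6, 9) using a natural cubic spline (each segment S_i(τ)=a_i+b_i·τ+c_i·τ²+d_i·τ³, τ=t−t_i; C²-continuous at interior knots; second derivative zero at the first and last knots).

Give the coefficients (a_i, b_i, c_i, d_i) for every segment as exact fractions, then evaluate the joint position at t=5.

  seg 0: a=4 b=-769/1191 c=0 d=-1613/1191
  seg 1: a=2 b=-5608/1191 c=-1613/397 d=3301/1191
  seg 2: a=-4 b=-5383/1191 c=1688/397 d=-1777/2382
  seg 3: a=-2 b=4211/1191 c=-89/397 d=-1399/9528
  seg 4: a=3 b=2089/2382 c=-1755/1588 d=195/1588
S(5) = 3699/3176

Δ: Δ0=-2, Δ1=-6, Δ2=1, Δ3=5/2, Δ4=-4/3
row 1: diag=4, rhs=-24; c'=1/4, d'=-6
row 2: denom=6−1·1/4=23/4; d'=(42−1·-6)/(23/4)=192/23
row 3: denom=8−2·8/23=168/23; d'=(9−2·192/23)/(168/23)=-59/56
row 4: denom=10−2·23/84=397/42; d'=(-23−2·-59/56)/(397/42)=-1755/794
back: M4=-1755/794
back: M3=-59/56−23/84·-1755/794=-178/397
back: M2=192/23−8/23·-178/397=3376/397
back: M1=-6−1/4·3376/397=-3226/397
M: M0=0, M1=-3226/397, M2=3376/397, M3=-178/397, M4=-1755/794, M5=0
seg 0: a=4, c=M0/2=0, d=(M1−M0)/(6·1)=-1613/1191, b=Δ0−h0·(2M0+M1)/6=-769/1191
seg 1: a=2, c=M1/2=-1613/397, d=(M2−M1)/(6·1)=3301/1191, b=Δ1−h1·(2M1+M2)/6=-5608/1191
seg 2: a=-4, c=M2/2=1688/397, d=(M3−M2)/(6·2)=-1777/2382, b=Δ2−h2·(2M2+M3)/6=-5383/1191
seg 3: a=-2, c=M3/2=-89/397, d=(M4−M3)/(6·2)=-1399/9528, b=Δ3−h3·(2M3+M4)/6=4211/1191
seg 4: a=3, c=M4/2=-1755/1588, d=(M5−M4)/(6·3)=195/1588, b=Δ4−h4·(2M4+M5)/6=2089/2382
t_q=5 → seg 3, τ=1; S=-2+4211/1191·τ+-89/397·τ²+-1399/9528·τ³=3699/3176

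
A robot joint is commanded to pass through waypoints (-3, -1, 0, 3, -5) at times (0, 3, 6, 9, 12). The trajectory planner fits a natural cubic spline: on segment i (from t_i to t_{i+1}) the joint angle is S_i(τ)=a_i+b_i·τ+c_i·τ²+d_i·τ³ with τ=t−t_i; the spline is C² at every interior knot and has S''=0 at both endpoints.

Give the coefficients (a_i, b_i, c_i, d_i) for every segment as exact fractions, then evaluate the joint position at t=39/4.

  seg 0: a=-3 b=73/84 c=0 d=-17/756
  seg 1: a=-1 b=11/42 c=-17/84 d=19/252
  seg 2: a=0 b=13/12 c=10/21 d=-127/756
  seg 3: a=3 b=-25/42 c=-29/28 d=29/252
S(39/4) = 517/256

Δ: Δ0=2/3, Δ1=1/3, Δ2=1, Δ3=-8/3
row 1: diag=12, rhs=-2; c'=1/4, d'=-1/6
row 2: denom=12−3·1/4=45/4; d'=(4−3·-1/6)/(45/4)=2/5
row 3: denom=12−3·4/15=56/5; d'=(-22−3·2/5)/(56/5)=-29/14
back: M3=-29/14
back: M2=2/5−4/15·-29/14=20/21
back: M1=-1/6−1/4·20/21=-17/42
M: M0=0, M1=-17/42, M2=20/21, M3=-29/14, M4=0
seg 0: a=-3, c=M0/2=0, d=(M1−M0)/(6·3)=-17/756, b=Δ0−h0·(2M0+M1)/6=73/84
seg 1: a=-1, c=M1/2=-17/84, d=(M2−M1)/(6·3)=19/252, b=Δ1−h1·(2M1+M2)/6=11/42
seg 2: a=0, c=M2/2=10/21, d=(M3−M2)/(6·3)=-127/756, b=Δ2−h2·(2M2+M3)/6=13/12
seg 3: a=3, c=M3/2=-29/28, d=(M4−M3)/(6·3)=29/252, b=Δ3−h3·(2M3+M4)/6=-25/42
t_q=39/4 → seg 3, τ=3/4; S=3+-25/42·τ+-29/28·τ²+29/252·τ³=517/256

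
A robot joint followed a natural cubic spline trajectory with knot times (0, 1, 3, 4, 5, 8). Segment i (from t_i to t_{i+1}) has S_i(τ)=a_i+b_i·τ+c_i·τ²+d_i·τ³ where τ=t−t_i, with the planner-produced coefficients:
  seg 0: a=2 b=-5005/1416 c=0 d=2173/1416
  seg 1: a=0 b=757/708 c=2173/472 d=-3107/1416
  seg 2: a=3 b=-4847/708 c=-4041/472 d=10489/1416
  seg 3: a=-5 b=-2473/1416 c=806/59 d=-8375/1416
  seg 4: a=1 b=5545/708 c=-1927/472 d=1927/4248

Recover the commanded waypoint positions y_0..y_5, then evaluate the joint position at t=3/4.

y_0 = S_0(0) = a_0 = 2
y_1 = S_1(0) = a_1 = 0
y_2 = S_2(0) = a_2 = 3
y_3 = S_3(0) = a_3 = -5
y_4 = S_4(0) = a_4 = 1
y_5 = S_4(3) = 0
t_q=3/4 is in segment 0 (τ=3/4); S_0(τ)=-107/30208

y_0=2 y_1=0 y_2=3 y_3=-5 y_4=1 y_5=0
S(3/4) = -107/30208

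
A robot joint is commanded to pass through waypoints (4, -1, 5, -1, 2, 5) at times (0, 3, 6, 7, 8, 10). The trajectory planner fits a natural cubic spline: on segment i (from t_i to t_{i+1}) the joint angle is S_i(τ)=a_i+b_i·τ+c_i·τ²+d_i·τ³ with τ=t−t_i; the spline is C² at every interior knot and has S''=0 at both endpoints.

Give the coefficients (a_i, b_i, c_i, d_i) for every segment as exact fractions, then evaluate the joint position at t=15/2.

  seg 0: a=4 b=-14657/3858 c=0 d=8227/34722
  seg 1: a=-1 b=5012/1929 c=8227/3858 d=-26989/34722
  seg 2: a=5 b=-21581/3858 c=-3127/643 d=17195/3858
  seg 3: a=-1 b=-3760/1929 c=10941/1286 d=-13729/3858
  seg 4: a=2 b=16939/3858 c=-1394/643 d=697/1929
S(15/2) = -3009/10288

Δ: Δ0=-5/3, Δ1=2, Δ2=-6, Δ3=3, Δ4=3/2
row 1: diag=12, rhs=22; c'=1/4, d'=11/6
row 2: denom=8−3·1/4=29/4; d'=(-48−3·11/6)/(29/4)=-214/29
row 3: denom=4−1·4/29=112/29; d'=(54−1·-214/29)/(112/29)=445/28
row 4: denom=6−1·29/112=643/112; d'=(-9−1·445/28)/(643/112)=-2788/643
back: M4=-2788/643
back: M3=445/28−29/112·-2788/643=10941/643
back: M2=-214/29−4/29·10941/643=-6254/643
back: M1=11/6−1/4·-6254/643=8227/1929
M: M0=0, M1=8227/1929, M2=-6254/643, M3=10941/643, M4=-2788/643, M5=0
seg 0: a=4, c=M0/2=0, d=(M1−M0)/(6·3)=8227/34722, b=Δ0−h0·(2M0+M1)/6=-14657/3858
seg 1: a=-1, c=M1/2=8227/3858, d=(M2−M1)/(6·3)=-26989/34722, b=Δ1−h1·(2M1+M2)/6=5012/1929
seg 2: a=5, c=M2/2=-3127/643, d=(M3−M2)/(6·1)=17195/3858, b=Δ2−h2·(2M2+M3)/6=-21581/3858
seg 3: a=-1, c=M3/2=10941/1286, d=(M4−M3)/(6·1)=-13729/3858, b=Δ3−h3·(2M3+M4)/6=-3760/1929
seg 4: a=2, c=M4/2=-1394/643, d=(M5−M4)/(6·2)=697/1929, b=Δ4−h4·(2M4+M5)/6=16939/3858
t_q=15/2 → seg 3, τ=1/2; S=-1+-3760/1929·τ+10941/1286·τ²+-13729/3858·τ³=-3009/10288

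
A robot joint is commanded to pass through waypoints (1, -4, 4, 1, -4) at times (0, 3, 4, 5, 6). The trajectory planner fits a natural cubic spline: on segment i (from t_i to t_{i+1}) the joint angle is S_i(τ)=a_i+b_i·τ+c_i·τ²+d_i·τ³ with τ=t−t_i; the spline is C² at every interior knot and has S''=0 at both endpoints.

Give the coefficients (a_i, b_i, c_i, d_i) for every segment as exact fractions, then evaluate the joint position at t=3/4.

  seg 0: a=1 b=-2263/348 c=0 d=187/348
  seg 1: a=-4 b=1393/174 c=561/116 d=-1685/348
  seg 2: a=4 b=1097/348 c=-281/29 d=1231/348
  seg 3: a=1 b=-977/174 c=107/116 d=-107/348
S(3/4) = -27101/7424

Δ: Δ0=-5/3, Δ1=8, Δ2=-3, Δ3=-5
row 1: diag=8, rhs=58; c'=1/8, d'=29/4
row 2: denom=4−1·1/8=31/8; d'=(-66−1·29/4)/(31/8)=-586/31
row 3: denom=4−1·8/31=116/31; d'=(-12−1·-586/31)/(116/31)=107/58
back: M3=107/58
back: M2=-586/31−8/31·107/58=-562/29
back: M1=29/4−1/8·-562/29=561/58
M: M0=0, M1=561/58, M2=-562/29, M3=107/58, M4=0
seg 0: a=1, c=M0/2=0, d=(M1−M0)/(6·3)=187/348, b=Δ0−h0·(2M0+M1)/6=-2263/348
seg 1: a=-4, c=M1/2=561/116, d=(M2−M1)/(6·1)=-1685/348, b=Δ1−h1·(2M1+M2)/6=1393/174
seg 2: a=4, c=M2/2=-281/29, d=(M3−M2)/(6·1)=1231/348, b=Δ2−h2·(2M2+M3)/6=1097/348
seg 3: a=1, c=M3/2=107/116, d=(M4−M3)/(6·1)=-107/348, b=Δ3−h3·(2M3+M4)/6=-977/174
t_q=3/4 → seg 0, τ=3/4; S=1+-2263/348·τ+0·τ²+187/348·τ³=-27101/7424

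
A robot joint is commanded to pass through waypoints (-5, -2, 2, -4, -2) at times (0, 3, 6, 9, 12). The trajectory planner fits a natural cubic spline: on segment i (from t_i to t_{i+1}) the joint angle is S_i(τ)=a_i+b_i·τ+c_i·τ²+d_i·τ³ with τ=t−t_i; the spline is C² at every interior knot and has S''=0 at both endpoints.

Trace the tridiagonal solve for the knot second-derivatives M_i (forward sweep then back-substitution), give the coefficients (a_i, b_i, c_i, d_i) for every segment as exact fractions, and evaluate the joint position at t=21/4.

Δ: Δ0=1, Δ1=4/3, Δ2=-2, Δ3=2/3
row 1: diag=12, rhs=2; c'=1/4, d'=1/6
row 2: denom=12−3·1/4=45/4; d'=(-20−3·1/6)/(45/4)=-82/45
row 3: denom=12−3·4/15=56/5; d'=(16−3·-82/45)/(56/5)=23/12
back: M3=23/12
back: M2=-82/45−4/15·23/12=-7/3
back: M1=1/6−1/4·-7/3=3/4
M: M0=0, M1=3/4, M2=-7/3, M3=23/12, M4=0
seg 0: a=-5, c=M0/2=0, d=(M1−M0)/(6·3)=1/24, b=Δ0−h0·(2M0+M1)/6=5/8
seg 1: a=-2, c=M1/2=3/8, d=(M2−M1)/(6·3)=-37/216, b=Δ1−h1·(2M1+M2)/6=7/4
seg 2: a=2, c=M2/2=-7/6, d=(M3−M2)/(6·3)=17/72, b=Δ2−h2·(2M2+M3)/6=-5/8
seg 3: a=-4, c=M3/2=23/24, d=(M4−M3)/(6·3)=-23/216, b=Δ3−h3·(2M3+M4)/6=-5/4
t_q=21/4 → seg 1, τ=9/4; S=-2+7/4·τ+3/8·τ²+-37/216·τ³=965/512

  seg 0: a=-5 b=5/8 c=0 d=1/24
  seg 1: a=-2 b=7/4 c=3/8 d=-37/216
  seg 2: a=2 b=-5/8 c=-7/6 d=17/72
  seg 3: a=-4 b=-5/4 c=23/24 d=-23/216
S(21/4) = 965/512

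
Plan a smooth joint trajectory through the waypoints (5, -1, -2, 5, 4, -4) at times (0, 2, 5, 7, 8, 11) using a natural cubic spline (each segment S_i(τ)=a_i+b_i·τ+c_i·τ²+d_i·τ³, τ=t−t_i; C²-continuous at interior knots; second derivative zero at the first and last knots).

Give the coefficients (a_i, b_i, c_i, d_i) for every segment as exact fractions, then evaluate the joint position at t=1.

  seg 0: a=5 b=-4238/1319 c=0 d=281/5276
  seg 1: a=-1 b=-3395/1319 c=843/2638 d=10145/71226
  seg 2: a=-2 b=8413/2638 c=6337/3957 d=-2861/3957
  seg 3: a=5 b=7271/7914 c=-10829/3957 d=6473/7914
  seg 4: a=4 b=-2771/1319 c=-2239/7914 d=2239/71226
S(1) = 9709/5276

Δ: Δ0=-3, Δ1=-1/3, Δ2=7/2, Δ3=-1, Δ4=-8/3
row 1: diag=10, rhs=16; c'=3/10, d'=8/5
row 2: denom=10−3·3/10=91/10; d'=(23−3·8/5)/(91/10)=2
row 3: denom=6−2·20/91=506/91; d'=(-27−2·2)/(506/91)=-2821/506
row 4: denom=8−1·91/506=3957/506; d'=(-10−1·-2821/506)/(3957/506)=-2239/3957
back: M4=-2239/3957
back: M3=-2821/506−91/506·-2239/3957=-21658/3957
back: M2=2−20/91·-21658/3957=12674/3957
back: M1=8/5−3/10·12674/3957=843/1319
M: M0=0, M1=843/1319, M2=12674/3957, M3=-21658/3957, M4=-2239/3957, M5=0
seg 0: a=5, c=M0/2=0, d=(M1−M0)/(6·2)=281/5276, b=Δ0−h0·(2M0+M1)/6=-4238/1319
seg 1: a=-1, c=M1/2=843/2638, d=(M2−M1)/(6·3)=10145/71226, b=Δ1−h1·(2M1+M2)/6=-3395/1319
seg 2: a=-2, c=M2/2=6337/3957, d=(M3−M2)/(6·2)=-2861/3957, b=Δ2−h2·(2M2+M3)/6=8413/2638
seg 3: a=5, c=M3/2=-10829/3957, d=(M4−M3)/(6·1)=6473/7914, b=Δ3−h3·(2M3+M4)/6=7271/7914
seg 4: a=4, c=M4/2=-2239/7914, d=(M5−M4)/(6·3)=2239/71226, b=Δ4−h4·(2M4+M5)/6=-2771/1319
t_q=1 → seg 0, τ=1; S=5+-4238/1319·τ+0·τ²+281/5276·τ³=9709/5276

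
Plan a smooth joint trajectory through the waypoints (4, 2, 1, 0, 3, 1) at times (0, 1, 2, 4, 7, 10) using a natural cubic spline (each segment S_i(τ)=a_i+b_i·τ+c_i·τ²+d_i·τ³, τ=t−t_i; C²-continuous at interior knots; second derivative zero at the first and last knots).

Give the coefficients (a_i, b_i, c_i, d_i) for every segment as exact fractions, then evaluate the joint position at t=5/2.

  seg 0: a=4 b=-10661/4722 c=0 d=1217/4722
  seg 1: a=2 b=-3505/2361 c=1217/1574 d=-1363/4722
  seg 2: a=1 b=-3797/4722 c=-73/787 d=289/2361
  seg 3: a=0 b=1387/4722 c=505/787 d=-5755/42498
  seg 4: a=3 b=1151/2361 c=-2725/4722 d=2725/42498
S(5/2) = 3715/6296

Δ: Δ0=-2, Δ1=-1, Δ2=-1/2, Δ3=1, Δ4=-2/3
row 1: diag=4, rhs=6; c'=1/4, d'=3/2
row 2: denom=6−1·1/4=23/4; d'=(3−1·3/2)/(23/4)=6/23
row 3: denom=10−2·8/23=214/23; d'=(9−2·6/23)/(214/23)=195/214
row 4: denom=12−3·69/214=2361/214; d'=(-10−3·195/214)/(2361/214)=-2725/2361
back: M4=-2725/2361
back: M3=195/214−69/214·-2725/2361=1010/787
back: M2=6/23−8/23·1010/787=-146/787
back: M1=3/2−1/4·-146/787=1217/787
M: M0=0, M1=1217/787, M2=-146/787, M3=1010/787, M4=-2725/2361, M5=0
seg 0: a=4, c=M0/2=0, d=(M1−M0)/(6·1)=1217/4722, b=Δ0−h0·(2M0+M1)/6=-10661/4722
seg 1: a=2, c=M1/2=1217/1574, d=(M2−M1)/(6·1)=-1363/4722, b=Δ1−h1·(2M1+M2)/6=-3505/2361
seg 2: a=1, c=M2/2=-73/787, d=(M3−M2)/(6·2)=289/2361, b=Δ2−h2·(2M2+M3)/6=-3797/4722
seg 3: a=0, c=M3/2=505/787, d=(M4−M3)/(6·3)=-5755/42498, b=Δ3−h3·(2M3+M4)/6=1387/4722
seg 4: a=3, c=M4/2=-2725/4722, d=(M5−M4)/(6·3)=2725/42498, b=Δ4−h4·(2M4+M5)/6=1151/2361
t_q=5/2 → seg 2, τ=1/2; S=1+-3797/4722·τ+-73/787·τ²+289/2361·τ³=3715/6296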